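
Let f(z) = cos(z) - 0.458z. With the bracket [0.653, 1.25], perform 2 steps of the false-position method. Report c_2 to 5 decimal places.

1.06205

f(0.653000) = 0.495191, f(1.250000) = -0.257178
step 1: c = 1.045931, f(c) = 0.022060 > 0 → new bracket [1.045931, 1.250000]
step 2: c = 1.062053, f(c) = 0.000660 > 0 → new bracket [1.062053, 1.250000]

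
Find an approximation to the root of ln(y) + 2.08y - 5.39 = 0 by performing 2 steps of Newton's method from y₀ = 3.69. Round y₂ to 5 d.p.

2.20999

Newton update: y ← y − f(y)/f'(y).
f'(y) = 1/y + 2.08
y_0 = 3.690000: f = 3.590826, f' = 2.351003 → y_1 = 3.690000 - (3.590826)/(2.351003) = 2.162640
y_1 = 2.162640: f = -0.120378, f' = 2.542398 → y_2 = 2.162640 - (-0.120378)/(2.542398) = 2.209989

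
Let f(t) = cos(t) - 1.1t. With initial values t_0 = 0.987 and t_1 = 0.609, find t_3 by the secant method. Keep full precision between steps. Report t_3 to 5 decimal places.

0.69714

f(t_0) = -0.534505, f(t_1) = 0.150320
t_2 = 0.609000 - (0.150320)·(0.609000 - 0.987000)/(0.150320 - (-0.534505)) = 0.691972; f(t_2) = 0.008820
t_3 = 0.691972 - (0.008820)·(0.691972 - 0.609000)/(0.008820 - (0.150320)) = 0.697144; f(t_3) = -0.000179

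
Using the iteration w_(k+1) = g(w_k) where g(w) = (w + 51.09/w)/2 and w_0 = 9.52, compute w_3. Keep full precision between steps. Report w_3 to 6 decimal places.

w_1 = g(9.520000) = 7.443298
w_2 = g(7.443298) = 7.153595
w_3 = g(7.153595) = 7.147729

7.147729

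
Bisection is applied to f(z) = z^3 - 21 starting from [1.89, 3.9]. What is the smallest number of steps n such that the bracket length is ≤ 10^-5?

18

Initial width b − a = 3.9 − 1.89 = 2.010000.
After n steps the width is (b−a)/2^n; need (b−a)/2^n ≤ 10^-5.
So n ≥ log₂(2.010000/10^-5) = log₂(201000.0000) ≈ 17.6168.
Hence n = 18.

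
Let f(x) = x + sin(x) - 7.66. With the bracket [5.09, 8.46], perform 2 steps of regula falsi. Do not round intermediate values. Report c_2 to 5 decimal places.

7.04227

False-position update: c = (a·f(b) − b·f(a))/(f(b) − f(a)); replace the endpoint whose sign matches f(c).
f(5.090000) = -3.499548, f(8.460000) = 1.621922
step 1: c = 7.392752, f(c) = 0.628258 > 0 → new bracket [5.090000, 7.392752]
step 2: c = 7.042270, f(c) = 0.070528 > 0 → new bracket [5.090000, 7.042270]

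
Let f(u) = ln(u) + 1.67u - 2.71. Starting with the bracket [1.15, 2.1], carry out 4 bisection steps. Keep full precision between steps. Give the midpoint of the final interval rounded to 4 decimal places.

f(1.150000) = -0.649738, f(2.100000) = 1.538937 (opposite signs)
step 1: m = 1.625000, f(m) = 0.489258 > 0 → root in [1.150000, 1.625000]
step 2: m = 1.387500, f(m) = -0.065371 < 0 → root in [1.387500, 1.625000]
step 3: m = 1.506250, f(m) = 0.215061 > 0 → root in [1.387500, 1.506250]
step 4: m = 1.446875, f(m) = 0.075687 > 0 → root in [1.387500, 1.446875]
Midpoint of [1.387500, 1.446875] = 1.417187

1.4172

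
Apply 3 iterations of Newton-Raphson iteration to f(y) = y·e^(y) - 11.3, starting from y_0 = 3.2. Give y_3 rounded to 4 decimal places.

Newton update: y ← y − f(y)/f'(y).
f'(y) = (y + 1)·e^(y)
y_0 = 3.200000: f = 67.204097, f' = 103.036627 → y_1 = 3.200000 - (67.204097)/(103.036627) = 2.547765
y_1 = 2.547765: f = 21.256644, f' = 45.335156 → y_2 = 2.547765 - (21.256644)/(45.335156) = 2.078887
y_2 = 2.078887: f = 5.321882, f' = 24.617449 → y_3 = 2.078887 - (5.321882)/(24.617449) = 1.862704

1.8627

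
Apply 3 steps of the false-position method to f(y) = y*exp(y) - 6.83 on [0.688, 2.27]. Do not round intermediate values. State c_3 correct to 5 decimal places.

1.42743

False-position update: c = (a·f(b) − b·f(a))/(f(b) − f(a)); replace the endpoint whose sign matches f(c).
f(0.688000) = -5.461064, f(2.270000) = 15.142240
step 1: c = 1.107321, f(c) = -3.478979 < 0 → new bracket [1.107321, 2.270000]
step 2: c = 1.324543, f(c) = -1.849100 < 0 → new bracket [1.324543, 2.270000]
step 3: c = 1.427433, f(c) = -0.880475 < 0 → new bracket [1.427433, 2.270000]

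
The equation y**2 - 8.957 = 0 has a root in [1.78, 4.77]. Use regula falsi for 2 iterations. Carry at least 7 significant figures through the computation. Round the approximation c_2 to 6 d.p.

2.914155

False-position update: c = (a·f(b) − b·f(a))/(f(b) − f(a)); replace the endpoint whose sign matches f(c).
f(1.780000) = -5.788600, f(4.770000) = 13.795900
step 1: c = 2.663756, f(c) = -1.861405 < 0 → new bracket [2.663756, 4.770000]
step 2: c = 2.914155, f(c) = -0.464702 < 0 → new bracket [2.914155, 4.770000]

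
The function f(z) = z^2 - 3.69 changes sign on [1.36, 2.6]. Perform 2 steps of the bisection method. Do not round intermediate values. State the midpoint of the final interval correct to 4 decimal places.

f(1.360000) = -1.840400, f(2.600000) = 3.070000 (opposite signs)
step 1: m = 1.980000, f(m) = 0.230400 > 0 → root in [1.360000, 1.980000]
step 2: m = 1.670000, f(m) = -0.901100 < 0 → root in [1.670000, 1.980000]
Midpoint of [1.670000, 1.980000] = 1.825000

1.8250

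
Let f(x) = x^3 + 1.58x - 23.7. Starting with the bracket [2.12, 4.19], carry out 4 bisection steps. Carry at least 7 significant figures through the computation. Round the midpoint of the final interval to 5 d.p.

2.70219

f(2.120000) = -10.822272, f(4.190000) = 56.480259 (opposite signs)
step 1: m = 3.155000, f(m) = 12.689849 > 0 → root in [2.120000, 3.155000]
step 2: m = 2.637500, f(m) = -1.185229 < 0 → root in [2.637500, 3.155000]
step 3: m = 2.896250, f(m) = 5.170585 > 0 → root in [2.637500, 2.896250]
step 4: m = 2.766875, f(m) = 1.853743 > 0 → root in [2.637500, 2.766875]
Midpoint of [2.637500, 2.766875] = 2.702187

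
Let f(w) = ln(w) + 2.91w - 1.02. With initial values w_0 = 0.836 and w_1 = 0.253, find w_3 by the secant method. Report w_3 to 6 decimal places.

f(w_0) = 1.233633, f(w_1) = -1.658136
w_2 = 0.253000 - (-1.658136)·(0.253000 - 0.836000)/(-1.658136 - (1.233633)) = 0.587291; f(w_2) = 0.156783
w_3 = 0.587291 - (0.156783)·(0.587291 - 0.253000)/(0.156783 - (-1.658136)) = 0.558413; f(w_3) = 0.022327

0.558413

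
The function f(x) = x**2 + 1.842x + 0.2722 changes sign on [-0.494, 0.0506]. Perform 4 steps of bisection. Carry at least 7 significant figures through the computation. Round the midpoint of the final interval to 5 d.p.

-0.17064

f(-0.494000) = -0.393712, f(0.050600) = 0.367966 (opposite signs)
step 1: m = -0.221700, f(m) = -0.087021 < 0 → root in [-0.221700, 0.050600]
step 2: m = -0.085550, f(m) = 0.121936 > 0 → root in [-0.221700, -0.085550]
step 3: m = -0.153625, f(m) = 0.012823 > 0 → root in [-0.221700, -0.153625]
step 4: m = -0.187663, f(m) = -0.038257 < 0 → root in [-0.187663, -0.153625]
Midpoint of [-0.187663, -0.153625] = -0.170644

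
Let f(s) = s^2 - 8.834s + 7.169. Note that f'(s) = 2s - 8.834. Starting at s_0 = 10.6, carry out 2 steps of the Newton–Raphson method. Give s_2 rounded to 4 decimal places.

7.9706

s_0 = 10.600000: f = 25.888600, f' = 12.366000 → s_1 = 10.600000 - (25.888600)/(12.366000) = 8.506469
s_1 = 8.506469: f = 4.382871, f' = 8.178939 → s_2 = 8.506469 - (4.382871)/(8.178939) = 7.970597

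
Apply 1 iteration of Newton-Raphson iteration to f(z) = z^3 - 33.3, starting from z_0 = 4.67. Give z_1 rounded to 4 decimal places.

3.6223

f'(z) = 3z^2
z_0 = 4.670000: f = 68.547563, f' = 65.426700 → z_1 = 4.670000 - (68.547563)/(65.426700) = 3.622300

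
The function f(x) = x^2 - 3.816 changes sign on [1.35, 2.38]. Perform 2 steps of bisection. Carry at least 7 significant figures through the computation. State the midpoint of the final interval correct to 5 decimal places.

f(1.350000) = -1.993500, f(2.380000) = 1.848400 (opposite signs)
step 1: m = 1.865000, f(m) = -0.337775 < 0 → root in [1.865000, 2.380000]
step 2: m = 2.122500, f(m) = 0.689006 > 0 → root in [1.865000, 2.122500]
Midpoint of [1.865000, 2.122500] = 1.993750

1.99375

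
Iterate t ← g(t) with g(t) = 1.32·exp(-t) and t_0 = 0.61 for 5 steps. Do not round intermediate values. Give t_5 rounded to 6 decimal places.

t_1 = g(0.610000) = 0.717223
t_2 = g(0.717223) = 0.644300
t_3 = g(0.644300) = 0.693040
t_4 = g(0.693040) = 0.660071
t_5 = g(0.660071) = 0.682195

0.682195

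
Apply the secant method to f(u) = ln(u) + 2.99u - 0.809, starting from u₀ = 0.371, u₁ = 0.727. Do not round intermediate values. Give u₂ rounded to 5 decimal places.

f(u_0) = -0.691263, f(u_1) = 1.045901
u_2 = 0.727000 - (1.045901)·(0.727000 - 0.371000)/(1.045901 - (-0.691263)) = 0.512662; f(u_2) = 0.055719

0.51266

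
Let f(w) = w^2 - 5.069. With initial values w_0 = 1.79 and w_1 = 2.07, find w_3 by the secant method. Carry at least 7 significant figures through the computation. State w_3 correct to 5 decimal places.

2.25054

f(w_0) = -1.864900, f(w_1) = -0.784100
w_2 = 2.070000 - (-0.784100)·(2.070000 - 1.790000)/(-0.784100 - (-1.864900)) = 2.273135; f(w_2) = 0.098141
w_3 = 2.273135 - (0.098141)·(2.273135 - 2.070000)/(0.098141 - (-0.784100)) = 2.250538; f(w_3) = -0.004080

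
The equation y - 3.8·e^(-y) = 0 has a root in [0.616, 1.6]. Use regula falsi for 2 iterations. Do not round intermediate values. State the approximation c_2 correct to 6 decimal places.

f(0.616000) = -1.436382, f(1.600000) = 0.832793
step 1: c = 1.238869, f(c) = 0.137965 > 0 → new bracket [0.616000, 1.238869]
step 2: c = 1.184285, f(c) = 0.021619 > 0 → new bracket [0.616000, 1.184285]

1.184285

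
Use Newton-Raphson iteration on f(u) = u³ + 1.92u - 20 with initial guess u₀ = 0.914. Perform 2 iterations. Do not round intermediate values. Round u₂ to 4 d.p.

3.4314

f'(u) = 3u² + 1.92
u_0 = 0.914000: f = -17.481568, f' = 4.426188 → u_1 = 0.914000 - (-17.481568)/(4.426188) = 4.863576
u_1 = 4.863576: f = 104.382935, f' = 72.883129 → u_2 = 4.863576 - (104.382935)/(72.883129) = 3.431380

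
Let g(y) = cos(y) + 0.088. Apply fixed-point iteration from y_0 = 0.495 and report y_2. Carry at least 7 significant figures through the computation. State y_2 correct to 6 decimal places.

y_1 = g(0.495000) = 0.967969
y_2 = g(0.967969) = 0.654974

0.654974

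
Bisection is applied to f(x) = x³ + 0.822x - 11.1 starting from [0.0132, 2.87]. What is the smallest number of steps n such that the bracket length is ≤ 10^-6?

Initial width b − a = 2.87 − 0.0132 = 2.856800.
After n steps the width is (b−a)/2^n; need (b−a)/2^n ≤ 10^-6.
So n ≥ log₂(2.856800/10^-6) = log₂(2856800.0000) ≈ 21.4460.
Hence n = 22.

22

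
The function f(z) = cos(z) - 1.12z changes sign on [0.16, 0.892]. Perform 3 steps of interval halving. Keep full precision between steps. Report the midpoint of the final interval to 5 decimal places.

f(0.160000) = 0.808027, f(0.892000) = -0.371183 (opposite signs)
step 1: m = 0.526000, f(m) = 0.275702 > 0 → root in [0.526000, 0.892000]
step 2: m = 0.709000, f(m) = -0.035067 < 0 → root in [0.526000, 0.709000]
step 3: m = 0.617500, f(m) = 0.123728 > 0 → root in [0.617500, 0.709000]
Midpoint of [0.617500, 0.709000] = 0.663250

0.66325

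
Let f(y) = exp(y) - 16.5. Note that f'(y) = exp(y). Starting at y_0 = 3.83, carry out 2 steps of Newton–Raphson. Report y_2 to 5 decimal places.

Newton update: y ← y − f(y)/f'(y).
y_0 = 3.830000: f = 29.562538, f' = 46.062538 → y_1 = 3.830000 - (29.562538)/(46.062538) = 3.188209
y_1 = 3.188209: f = 7.744958, f' = 24.244958 → y_2 = 3.188209 - (7.744958)/(24.244958) = 2.868763

2.86876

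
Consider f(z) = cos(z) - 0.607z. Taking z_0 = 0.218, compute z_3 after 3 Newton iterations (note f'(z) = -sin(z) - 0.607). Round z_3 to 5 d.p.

0.95357

Newton update: z ← z − f(z)/f'(z).
z_0 = 0.218000: f = 0.844006, f' = -0.823277 → z_1 = 0.218000 - (0.844006)/(-0.823277) = 1.243178
z_1 = 1.243178: f = -0.432820, f' = -1.553811 → z_2 = 1.243178 - (-0.432820)/(-1.553811) = 0.964624
z_2 = 0.964624: f = -0.015801, f' = -1.428835 → z_3 = 0.964624 - (-0.015801)/(-1.428835) = 0.953565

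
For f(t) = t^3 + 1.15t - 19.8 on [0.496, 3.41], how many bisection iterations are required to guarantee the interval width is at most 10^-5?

19

Initial width b − a = 3.41 − 0.496 = 2.914000.
After n steps the width is (b−a)/2^n; need (b−a)/2^n ≤ 10^-5.
So n ≥ log₂(2.914000/10^-5) = log₂(291400.0000) ≈ 18.1526.
Hence n = 19.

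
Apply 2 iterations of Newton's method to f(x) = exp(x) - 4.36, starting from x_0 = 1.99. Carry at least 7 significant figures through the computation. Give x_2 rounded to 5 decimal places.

1.47868

f'(x) = exp(x)
x_0 = 1.990000: f = 2.955534, f' = 7.315534 → x_1 = 1.990000 - (2.955534)/(7.315534) = 1.585992
x_1 = 1.585992: f = 0.524134, f' = 4.884134 → x_2 = 1.585992 - (0.524134)/(4.884134) = 1.478678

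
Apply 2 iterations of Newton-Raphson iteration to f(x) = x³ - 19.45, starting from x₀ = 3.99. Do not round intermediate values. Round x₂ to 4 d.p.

2.7340

f'(x) = 3x²
x_0 = 3.990000: f = 44.071199, f' = 47.760300 → x_1 = 3.990000 - (44.071199)/(47.760300) = 3.067242
x_1 = 3.067242: f = 9.406531, f' = 28.223920 → x_2 = 3.067242 - (9.406531)/(28.223920) = 2.733960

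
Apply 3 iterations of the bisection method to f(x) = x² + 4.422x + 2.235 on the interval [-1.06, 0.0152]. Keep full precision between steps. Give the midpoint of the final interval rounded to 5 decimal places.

f(-1.060000) = -1.328720, f(0.015200) = 2.302445 (opposite signs)
step 1: m = -0.522400, f(m) = 0.197849 > 0 → root in [-1.060000, -0.522400]
step 2: m = -0.791200, f(m) = -0.637689 < 0 → root in [-0.791200, -0.522400]
step 3: m = -0.656800, f(m) = -0.237983 < 0 → root in [-0.656800, -0.522400]
Midpoint of [-0.656800, -0.522400] = -0.589600

-0.58960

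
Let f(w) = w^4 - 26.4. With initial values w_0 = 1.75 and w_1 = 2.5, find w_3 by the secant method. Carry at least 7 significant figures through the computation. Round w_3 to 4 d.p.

2.2541

f(w_0) = -17.021094, f(w_1) = 12.662500
w_2 = 2.500000 - (12.662500)·(2.500000 - 1.750000)/(12.662500 - (-17.021094)) = 2.180063; f(w_2) = -3.812076
w_3 = 2.180063 - (-3.812076)·(2.180063 - 2.500000)/(-3.812076 - (12.662500)) = 2.254094; f(w_3) = -0.584059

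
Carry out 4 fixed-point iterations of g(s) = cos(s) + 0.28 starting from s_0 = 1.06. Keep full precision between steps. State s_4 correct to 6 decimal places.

s_1 = g(1.060000) = 0.768872
s_2 = g(0.768872) = 0.998695
s_3 = g(0.998695) = 0.821400
s_4 = g(0.821400) = 0.961197

0.961197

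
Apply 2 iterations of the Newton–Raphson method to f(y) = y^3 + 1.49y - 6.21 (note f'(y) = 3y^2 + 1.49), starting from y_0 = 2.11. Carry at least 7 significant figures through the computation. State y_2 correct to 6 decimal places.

1.576476

y_0 = 2.110000: f = 6.327831, f' = 14.846300 → y_1 = 2.110000 - (6.327831)/(14.846300) = 1.683777
y_1 = 1.683777: f = 1.072515, f' = 9.995317 → y_2 = 1.683777 - (1.072515)/(9.995317) = 1.576476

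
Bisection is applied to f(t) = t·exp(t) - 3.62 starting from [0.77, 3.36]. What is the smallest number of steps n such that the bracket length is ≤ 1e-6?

22

Initial width b − a = 3.36 − 0.77 = 2.590000.
After n steps the width is (b−a)/2^n; need (b−a)/2^n ≤ 1e-6.
So n ≥ log₂(2.590000/1e-6) = log₂(2590000.0000) ≈ 21.3045.
Hence n = 22.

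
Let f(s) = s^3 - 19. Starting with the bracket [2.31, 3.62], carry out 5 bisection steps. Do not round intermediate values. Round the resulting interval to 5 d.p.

[2.63750, 2.67844]

f(2.310000) = -6.673609, f(3.620000) = 28.437928 (opposite signs)
step 1: m = 2.965000, f(m) = 7.065982 > 0 → root in [2.310000, 2.965000]
step 2: m = 2.637500, f(m) = -0.652479 < 0 → root in [2.637500, 2.965000]
step 3: m = 2.801250, f(m) = 2.981413 > 0 → root in [2.637500, 2.801250]
step 4: m = 2.719375, f(m) = 1.109779 > 0 → root in [2.637500, 2.719375]
step 5: m = 2.678438, f(m) = 0.215184 > 0 → root in [2.637500, 2.678438]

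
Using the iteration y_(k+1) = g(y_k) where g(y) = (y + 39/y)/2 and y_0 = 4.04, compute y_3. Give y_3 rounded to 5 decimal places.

y_1 = g(4.040000) = 6.846733
y_2 = g(6.846733) = 6.271440
y_3 = g(6.271440) = 6.245054

6.24505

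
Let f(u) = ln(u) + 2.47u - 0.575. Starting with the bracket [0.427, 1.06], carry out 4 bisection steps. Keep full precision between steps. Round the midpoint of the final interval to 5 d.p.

f(0.427000) = -0.371281, f(1.060000) = 2.101469 (opposite signs)
step 1: m = 0.743500, f(m) = 0.965058 > 0 → root in [0.427000, 0.743500]
step 2: m = 0.585250, f(m) = 0.334851 > 0 → root in [0.427000, 0.585250]
step 3: m = 0.506125, f(m) = -0.005843 < 0 → root in [0.506125, 0.585250]
step 4: m = 0.545688, f(m) = 0.167139 > 0 → root in [0.506125, 0.545688]
Midpoint of [0.506125, 0.545688] = 0.525906

0.52591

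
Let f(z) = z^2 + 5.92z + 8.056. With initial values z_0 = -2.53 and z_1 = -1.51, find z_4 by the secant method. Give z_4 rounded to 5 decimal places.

f(z_0) = -0.520700, f(z_1) = 1.396900
z_2 = -1.510000 - (1.396900)·(-1.510000 - -2.530000)/(1.396900 - (-0.520700)) = -2.253032; f(z_2) = -0.205796
z_3 = -2.253032 - (-0.205796)·(-2.253032 - -1.510000)/(-0.205796 - (1.396900)) = -2.157622; f(z_3) = -0.061790
z_4 = -2.157622 - (-0.061790)·(-2.157622 - -2.253032)/(-0.061790 - (-0.205796)) = -2.116684; f(z_4) = 0.005582

-2.11668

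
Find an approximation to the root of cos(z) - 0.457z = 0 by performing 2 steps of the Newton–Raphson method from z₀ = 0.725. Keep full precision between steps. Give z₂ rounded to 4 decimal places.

f'(z) = -sin(z) - 0.457
z_0 = 0.725000: f = 0.417174, f' = -1.120135 → z_1 = 0.725000 - (0.417174)/(-1.120135) = 1.097432
z_1 = 1.097432: f = -0.045643, f' = -1.347040 → z_2 = 1.097432 - (-0.045643)/(-1.347040) = 1.063548

1.0635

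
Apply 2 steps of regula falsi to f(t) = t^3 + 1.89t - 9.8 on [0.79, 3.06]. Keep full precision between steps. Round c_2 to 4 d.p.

False-position update: c = (a·f(b) − b·f(a))/(f(b) − f(a)); replace the endpoint whose sign matches f(c).
f(0.790000) = -7.813861, f(3.060000) = 24.636016
step 1: c = 1.336611, f(c) = -4.885910 < 0 → new bracket [1.336611, 3.060000]
step 2: c = 1.621834, f(c) = -2.468752 < 0 → new bracket [1.621834, 3.060000]

1.6218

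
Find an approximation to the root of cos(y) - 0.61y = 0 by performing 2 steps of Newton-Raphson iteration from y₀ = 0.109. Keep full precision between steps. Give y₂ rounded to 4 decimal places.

Newton update: y ← y − f(y)/f'(y).
f'(y) = -sin(y) - 0.61
y_0 = 0.109000: f = 0.927575, f' = -0.718784 → y_1 = 0.109000 - (0.927575)/(-0.718784) = 1.399478
y_1 = 1.399478: f = -0.683200, f' = -1.595361 → y_2 = 1.399478 - (-0.683200)/(-1.595361) = 0.971236

0.9712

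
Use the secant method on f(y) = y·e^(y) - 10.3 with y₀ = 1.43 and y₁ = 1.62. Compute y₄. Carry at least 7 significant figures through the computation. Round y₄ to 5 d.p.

1.76426

Secant update: y_(k+1) = y_k − f(y_k)·(y_k − y_(k-1))/(f(y_k) − f(y_(k-1))).
f(y_0) = -4.324460, f(y_1) = -2.113994
y_2 = 1.620000 - (-2.113994)·(1.620000 - 1.430000)/(-2.113994 - (-4.324460)) = 1.801708; f(y_2) = 0.618326
y_3 = 1.801708 - (0.618326)·(1.801708 - 1.620000)/(0.618326 - (-2.113994)) = 1.760587; f(y_3) = -0.060688
y_4 = 1.760587 - (-0.060688)·(1.760587 - 1.801708)/(-0.060688 - (0.618326)) = 1.764262; f(y_4) = -0.001534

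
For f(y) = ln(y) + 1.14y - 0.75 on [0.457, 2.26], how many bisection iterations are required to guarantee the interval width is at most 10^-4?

Initial width b − a = 2.26 − 0.457 = 1.803000.
After n steps the width is (b−a)/2^n; need (b−a)/2^n ≤ 10^-4.
So n ≥ log₂(1.803000/10^-4) = log₂(18030.0000) ≈ 14.1381.
Hence n = 15.

15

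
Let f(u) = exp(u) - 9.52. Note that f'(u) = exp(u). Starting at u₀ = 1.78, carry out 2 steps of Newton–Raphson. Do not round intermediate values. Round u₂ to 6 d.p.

2.261741

u_0 = 1.780000: f = -3.590144, f' = 5.929856 → u_1 = 1.780000 - (-3.590144)/(5.929856) = 2.385435
u_1 = 2.385435: f = 1.343789, f' = 10.863789 → u_2 = 2.385435 - (1.343789)/(10.863789) = 2.261741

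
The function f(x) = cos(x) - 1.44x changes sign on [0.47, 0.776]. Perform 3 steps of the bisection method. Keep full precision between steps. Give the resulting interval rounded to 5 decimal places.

[0.54650, 0.58475]

f(0.470000) = 0.214768, f(0.776000) = -0.403719 (opposite signs)
step 1: m = 0.623000, f(m) = -0.084988 < 0 → root in [0.470000, 0.623000]
step 2: m = 0.546500, f(m) = 0.067389 > 0 → root in [0.546500, 0.623000]
step 3: m = 0.584750, f(m) = -0.008190 < 0 → root in [0.546500, 0.584750]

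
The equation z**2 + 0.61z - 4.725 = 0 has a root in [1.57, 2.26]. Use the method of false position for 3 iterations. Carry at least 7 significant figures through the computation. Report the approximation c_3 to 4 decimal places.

f(1.570000) = -1.302400, f(2.260000) = 1.761200
step 1: c = 1.863333, f(c) = -0.116356 < 0 → new bracket [1.863333, 2.260000]
step 2: c = 1.887915, f(c) = -0.009147 < 0 → new bracket [1.887915, 2.260000]
step 3: c = 1.889838, f(c) = -0.000712 < 0 → new bracket [1.889838, 2.260000]

1.8898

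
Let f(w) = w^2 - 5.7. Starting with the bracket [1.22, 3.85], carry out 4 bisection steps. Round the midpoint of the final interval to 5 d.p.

2.45281

f(1.220000) = -4.211600, f(3.850000) = 9.122500 (opposite signs)
step 1: m = 2.535000, f(m) = 0.726225 > 0 → root in [1.220000, 2.535000]
step 2: m = 1.877500, f(m) = -2.174994 < 0 → root in [1.877500, 2.535000]
step 3: m = 2.206250, f(m) = -0.832461 < 0 → root in [2.206250, 2.535000]
step 4: m = 2.370625, f(m) = -0.080137 < 0 → root in [2.370625, 2.535000]
Midpoint of [2.370625, 2.535000] = 2.452813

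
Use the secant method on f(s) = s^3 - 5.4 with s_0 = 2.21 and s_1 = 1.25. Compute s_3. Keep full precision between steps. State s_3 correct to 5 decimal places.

f(s_0) = 5.393861, f(s_1) = -3.446875
s_2 = 1.250000 - (-3.446875)·(1.250000 - 2.210000)/(-3.446875 - (5.393861)) = 1.624290; f(s_2) = -1.114606
s_3 = 1.624290 - (-1.114606)·(1.624290 - 1.250000)/(-1.114606 - (-3.446875)) = 1.803166; f(s_3) = 0.462824

1.80317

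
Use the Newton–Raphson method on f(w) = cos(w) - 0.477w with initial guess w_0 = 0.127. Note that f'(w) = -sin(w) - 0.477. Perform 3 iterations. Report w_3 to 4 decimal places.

1.0476

w_0 = 0.127000: f = 0.931367, f' = -0.603659 → w_1 = 0.127000 - (0.931367)/(-0.603659) = 1.669870
w_1 = 1.669870: f = -0.895440, f' = -1.472096 → w_2 = 1.669870 - (-0.895440)/(-1.472096) = 1.061595
w_2 = 1.061595: f = -0.018900, f' = -1.350134 → w_3 = 1.061595 - (-0.018900)/(-1.350134) = 1.047596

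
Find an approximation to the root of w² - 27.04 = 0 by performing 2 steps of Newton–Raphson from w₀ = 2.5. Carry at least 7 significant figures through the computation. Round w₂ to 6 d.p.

5.359640

f'(w) = 2w
w_0 = 2.500000: f = -20.790000, f' = 5.000000 → w_1 = 2.500000 - (-20.790000)/(5.000000) = 6.658000
w_1 = 6.658000: f = 17.288964, f' = 13.316000 → w_2 = 6.658000 - (17.288964)/(13.316000) = 5.359640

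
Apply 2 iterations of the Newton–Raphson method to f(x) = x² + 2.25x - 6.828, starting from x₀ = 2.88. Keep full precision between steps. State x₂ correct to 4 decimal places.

1.7246

Newton update: x ← x − f(x)/f'(x).
f'(x) = 2x + 2.25
x_0 = 2.880000: f = 7.946400, f' = 8.010000 → x_1 = 2.880000 - (7.946400)/(8.010000) = 1.887940
x_1 = 1.887940: f = 0.984183, f' = 6.025880 → x_2 = 1.887940 - (0.984183)/(6.025880) = 1.724614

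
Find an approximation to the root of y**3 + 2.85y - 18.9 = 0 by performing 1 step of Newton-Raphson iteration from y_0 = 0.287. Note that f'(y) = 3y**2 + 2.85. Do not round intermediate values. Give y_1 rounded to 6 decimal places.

6.117735

y_0 = 0.287000: f = -18.058410, f' = 3.097107 → y_1 = 0.287000 - (-18.058410)/(3.097107) = 6.117735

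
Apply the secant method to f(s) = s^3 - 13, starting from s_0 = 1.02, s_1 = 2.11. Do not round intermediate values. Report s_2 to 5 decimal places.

f(s_0) = -11.938792, f(s_1) = -3.606069
s_2 = 2.110000 - (-3.606069)·(2.110000 - 1.020000)/(-3.606069 - (-11.938792)) = 2.581708; f(s_2) = 4.207649

2.58171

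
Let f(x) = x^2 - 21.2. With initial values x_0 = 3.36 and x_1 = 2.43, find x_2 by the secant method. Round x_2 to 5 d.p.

5.07164

f(x_0) = -9.910400, f(x_1) = -15.295100
x_2 = 2.430000 - (-15.295100)·(2.430000 - 3.360000)/(-15.295100 - (-9.910400)) = 5.071641; f(x_2) = 4.521540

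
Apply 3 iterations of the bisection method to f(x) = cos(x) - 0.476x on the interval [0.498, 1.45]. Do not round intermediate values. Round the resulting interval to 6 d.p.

f(0.498000) = 0.641492, f(1.450000) = -0.569697 (opposite signs)
step 1: m = 0.974000, f(m) = 0.098371 > 0 → root in [0.974000, 1.450000]
step 2: m = 1.212000, f(m) = -0.225765 < 0 → root in [0.974000, 1.212000]
step 3: m = 1.093000, f(m) = -0.060445 < 0 → root in [0.974000, 1.093000]

[0.974000, 1.093000]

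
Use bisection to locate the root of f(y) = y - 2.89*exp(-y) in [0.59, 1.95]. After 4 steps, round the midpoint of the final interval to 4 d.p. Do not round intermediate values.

1.0575

f(0.590000) = -1.012006, f(1.950000) = 1.538828 (opposite signs)
step 1: m = 1.270000, f(m) = 0.458397 > 0 → root in [0.590000, 1.270000]
step 2: m = 0.930000, f(m) = -0.210260 < 0 → root in [0.930000, 1.270000]
step 3: m = 1.100000, f(m) = 0.138003 > 0 → root in [0.930000, 1.100000]
step 4: m = 1.015000, f(m) = -0.032343 < 0 → root in [1.015000, 1.100000]
Midpoint of [1.015000, 1.100000] = 1.057500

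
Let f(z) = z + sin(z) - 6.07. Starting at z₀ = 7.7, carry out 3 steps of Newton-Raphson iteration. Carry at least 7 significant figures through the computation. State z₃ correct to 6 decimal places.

f'(z) = 1 + cos(z)
z_0 = 7.700000: f = 2.618168, f' = 1.153374 → z_1 = 7.700000 - (2.618168)/(1.153374) = 5.429992
z_1 = 5.429992: f = -1.393393, f' = 1.657580 → z_2 = 5.429992 - (-1.393393)/(1.657580) = 6.270610
z_2 = 6.270610: f = 0.188035, f' = 1.999921 → z_3 = 6.270610 - (0.188035)/(1.999921) = 6.176589

6.176589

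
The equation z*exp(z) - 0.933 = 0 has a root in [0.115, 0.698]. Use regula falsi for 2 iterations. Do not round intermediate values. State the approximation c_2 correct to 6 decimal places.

0.535055

False-position update: c = (a·f(b) − b·f(a))/(f(b) − f(a)); replace the endpoint whose sign matches f(c).
f(0.115000) = -0.803985, f(0.698000) = 0.469791
step 1: c = 0.482979, f(c) = -0.150141 < 0 → new bracket [0.482979, 0.698000]
step 2: c = 0.535055, f(c) = -0.019371 < 0 → new bracket [0.535055, 0.698000]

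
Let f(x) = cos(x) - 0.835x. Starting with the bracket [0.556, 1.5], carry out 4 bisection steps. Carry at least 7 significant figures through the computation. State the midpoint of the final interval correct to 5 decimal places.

f(0.556000) = 0.385113, f(1.500000) = -1.181763 (opposite signs)
step 1: m = 1.028000, f(m) = -0.341848 < 0 → root in [0.556000, 1.028000]
step 2: m = 0.792000, f(m) = 0.041103 > 0 → root in [0.792000, 1.028000]
step 3: m = 0.910000, f(m) = -0.146104 < 0 → root in [0.792000, 0.910000]
step 4: m = 0.851000, f(m) = -0.051353 < 0 → root in [0.792000, 0.851000]
Midpoint of [0.792000, 0.851000] = 0.821500

0.82150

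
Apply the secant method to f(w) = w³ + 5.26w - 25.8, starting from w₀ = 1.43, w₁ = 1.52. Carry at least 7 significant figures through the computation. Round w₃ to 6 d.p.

f(w_0) = -15.353993, f(w_1) = -14.292992
w_2 = 1.520000 - (-14.292992)·(1.520000 - 1.430000)/(-14.292992 - (-15.353993)) = 2.732411; f(w_2) = 8.972853
w_3 = 2.732411 - (8.972853)·(2.732411 - 1.520000)/(8.972853 - (-14.292992)) = 2.264825; f(w_3) = -2.269756

2.264825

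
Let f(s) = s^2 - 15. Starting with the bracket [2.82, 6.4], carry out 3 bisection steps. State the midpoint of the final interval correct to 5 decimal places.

3.93875

f(2.820000) = -7.047600, f(6.400000) = 25.960000 (opposite signs)
step 1: m = 4.610000, f(m) = 6.252100 > 0 → root in [2.820000, 4.610000]
step 2: m = 3.715000, f(m) = -1.198775 < 0 → root in [3.715000, 4.610000]
step 3: m = 4.162500, f(m) = 2.326406 > 0 → root in [3.715000, 4.162500]
Midpoint of [3.715000, 4.162500] = 3.938750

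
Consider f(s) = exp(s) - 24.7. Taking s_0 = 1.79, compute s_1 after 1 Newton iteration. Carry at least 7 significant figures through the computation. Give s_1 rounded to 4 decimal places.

Newton update: s ← s − f(s)/f'(s).
f'(s) = exp(s)
s_0 = 1.790000: f = -18.710548, f' = 5.989452 → s_1 = 1.790000 - (-18.710548)/(5.989452) = 4.913916

4.9139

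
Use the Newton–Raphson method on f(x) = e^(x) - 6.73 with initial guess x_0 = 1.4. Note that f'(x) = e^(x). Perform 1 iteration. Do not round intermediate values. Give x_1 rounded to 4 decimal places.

x_0 = 1.400000: f = -2.674800, f' = 4.055200 → x_1 = 1.400000 - (-2.674800)/(4.055200) = 2.059598

2.0596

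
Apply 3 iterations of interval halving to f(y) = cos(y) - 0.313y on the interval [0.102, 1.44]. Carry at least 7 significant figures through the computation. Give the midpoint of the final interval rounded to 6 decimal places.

f(0.102000) = 0.962877, f(1.440000) = -0.320296 (opposite signs)
step 1: m = 0.771000, f(m) = 0.475891 > 0 → root in [0.771000, 1.440000]
step 2: m = 1.105500, f(m) = 0.102666 > 0 → root in [1.105500, 1.440000]
step 3: m = 1.272750, f(m) = -0.104718 < 0 → root in [1.105500, 1.272750]
Midpoint of [1.105500, 1.272750] = 1.189125

1.189125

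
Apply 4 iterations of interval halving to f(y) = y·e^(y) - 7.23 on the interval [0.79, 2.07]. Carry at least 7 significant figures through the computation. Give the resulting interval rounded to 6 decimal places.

[1.510000, 1.590000]

f(0.790000) = -5.489317, f(2.070000) = 9.174384 (opposite signs)
step 1: m = 1.430000, f(m) = -1.254460 < 0 → root in [1.430000, 2.070000]
step 2: m = 1.750000, f(m) = 2.840555 > 0 → root in [1.430000, 1.750000]
step 3: m = 1.590000, f(m) = 0.566961 > 0 → root in [1.430000, 1.590000]
step 4: m = 1.510000, f(m) = -0.394637 < 0 → root in [1.510000, 1.590000]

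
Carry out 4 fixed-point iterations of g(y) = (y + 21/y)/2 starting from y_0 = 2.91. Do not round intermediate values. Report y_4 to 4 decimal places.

4.5826

y_1 = g(2.910000) = 5.063247
y_2 = g(5.063247) = 4.605392
y_3 = g(4.605392) = 4.582632
y_4 = g(4.582632) = 4.582576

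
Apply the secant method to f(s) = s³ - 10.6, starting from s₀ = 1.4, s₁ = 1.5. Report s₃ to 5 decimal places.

f(s_0) = -7.856000, f(s_1) = -7.225000
s_2 = 1.500000 - (-7.225000)·(1.500000 - 1.400000)/(-7.225000 - (-7.856000)) = 2.645008; f(s_2) = 7.904652
s_3 = 2.645008 - (7.904652)·(2.645008 - 1.500000)/(7.904652 - (-7.225000)) = 2.046786; f(s_3) = -2.025332

2.04679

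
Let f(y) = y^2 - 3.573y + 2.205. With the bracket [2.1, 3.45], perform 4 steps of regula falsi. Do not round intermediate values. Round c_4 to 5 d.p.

2.77559

f(2.100000) = -0.888300, f(3.450000) = 1.780650
step 1: c = 2.549317, f(c) = -0.404692 < 0 → new bracket [2.549317, 3.450000]
step 2: c = 2.716110, f(c) = -0.122408 < 0 → new bracket [2.716110, 3.450000]
step 3: c = 2.763315, f(c) = -0.032415 < 0 → new bracket [2.763315, 3.450000]
step 4: c = 2.775592, f(c) = -0.008280 < 0 → new bracket [2.775592, 3.450000]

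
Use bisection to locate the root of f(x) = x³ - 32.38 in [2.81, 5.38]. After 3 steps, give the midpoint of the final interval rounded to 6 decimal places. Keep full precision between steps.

3.291875

f(2.810000) = -10.191959, f(5.380000) = 123.340872 (opposite signs)
step 1: m = 4.095000, f(m) = 36.289157 > 0 → root in [2.810000, 4.095000]
step 2: m = 3.452500, f(m) = 8.772958 > 0 → root in [2.810000, 3.452500]
step 3: m = 3.131250, f(m) = -1.678950 < 0 → root in [3.131250, 3.452500]
Midpoint of [3.131250, 3.452500] = 3.291875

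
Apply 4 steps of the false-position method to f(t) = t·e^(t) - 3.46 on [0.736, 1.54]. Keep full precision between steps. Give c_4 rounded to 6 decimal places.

1.121868

f(0.736000) = -1.923550, f(1.540000) = 3.723469
step 1: c = 1.009867, f(c) = -0.687675 < 0 → new bracket [1.009867, 1.540000]
step 2: c = 1.092512, f(c) = -0.202395 < 0 → new bracket [1.092512, 1.540000]
step 3: c = 1.115582, f(c) = -0.055975 < 0 → new bracket [1.115582, 1.540000]
step 4: c = 1.121868, f(c) = -0.015209 < 0 → new bracket [1.121868, 1.540000]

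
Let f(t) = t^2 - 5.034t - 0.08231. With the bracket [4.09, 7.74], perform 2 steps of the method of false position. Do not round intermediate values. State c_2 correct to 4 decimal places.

f(4.090000) = -3.943270, f(7.740000) = 20.862130
step 1: c = 4.670234, f(c) = -1.781183 < 0 → new bracket [4.670234, 7.740000]
step 2: c = 4.911710, f(c) = -0.682964 < 0 → new bracket [4.911710, 7.740000]

4.9117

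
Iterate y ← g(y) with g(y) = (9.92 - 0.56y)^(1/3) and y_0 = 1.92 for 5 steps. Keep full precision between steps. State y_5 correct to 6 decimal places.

y_1 = g(1.920000) = 2.068058
y_2 = g(2.068058) = 2.061575
y_3 = g(2.061575) = 2.061860
y_4 = g(2.061860) = 2.061848
y_5 = g(2.061848) = 2.061848

2.061848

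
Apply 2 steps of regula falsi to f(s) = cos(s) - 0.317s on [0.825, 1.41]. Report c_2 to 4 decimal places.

f(0.825000) = 0.417032, f(1.410000) = -0.286866
step 1: c = 1.171590, f(c) = 0.017293 > 0 → new bracket [1.171590, 1.410000]
step 2: c = 1.185145, f(c) = 0.000472 > 0 → new bracket [1.185145, 1.410000]

1.1851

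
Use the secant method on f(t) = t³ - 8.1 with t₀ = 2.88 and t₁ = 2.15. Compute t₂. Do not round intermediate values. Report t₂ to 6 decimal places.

2.053795

f(t_0) = 15.787872, f(t_1) = 1.838375
t_2 = 2.150000 - (1.838375)·(2.150000 - 2.880000)/(1.838375 - (15.787872)) = 2.053795; f(t_2) = 0.563057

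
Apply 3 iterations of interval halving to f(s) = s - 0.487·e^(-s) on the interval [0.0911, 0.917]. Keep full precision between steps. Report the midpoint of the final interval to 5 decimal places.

0.34919

f(0.091100) = -0.353495, f(0.917000) = 0.722338 (opposite signs)
step 1: m = 0.504050, f(m) = 0.209863 > 0 → root in [0.091100, 0.504050]
step 2: m = 0.297575, f(m) = -0.064079 < 0 → root in [0.297575, 0.504050]
step 3: m = 0.400813, f(m) = 0.074632 > 0 → root in [0.297575, 0.400813]
Midpoint of [0.297575, 0.400813] = 0.349194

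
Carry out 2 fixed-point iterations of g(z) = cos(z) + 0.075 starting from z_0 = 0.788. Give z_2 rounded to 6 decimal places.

0.785727

z_1 = g(0.788000) = 0.780265
z_2 = g(0.780265) = 0.785727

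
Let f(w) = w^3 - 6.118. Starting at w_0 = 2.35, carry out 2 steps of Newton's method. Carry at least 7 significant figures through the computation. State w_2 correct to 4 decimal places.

f'(w) = 3w^2
w_0 = 2.350000: f = 6.859875, f' = 16.567500 → w_1 = 2.350000 - (6.859875)/(16.567500) = 1.935944
w_1 = 1.935944: f = 1.137683, f' = 11.243636 → w_2 = 1.935944 - (1.137683)/(11.243636) = 1.834759

1.8348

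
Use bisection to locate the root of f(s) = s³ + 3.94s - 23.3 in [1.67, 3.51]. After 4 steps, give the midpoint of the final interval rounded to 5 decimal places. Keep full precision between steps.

f(1.670000) = -12.062737, f(3.510000) = 33.772951 (opposite signs)
step 1: m = 2.590000, f(m) = 4.278579 > 0 → root in [1.670000, 2.590000]
step 2: m = 2.130000, f(m) = -5.244203 < 0 → root in [2.130000, 2.590000]
step 3: m = 2.360000, f(m) = -0.857344 < 0 → root in [2.360000, 2.590000]
step 4: m = 2.475000, f(m) = 1.612422 > 0 → root in [2.360000, 2.475000]
Midpoint of [2.360000, 2.475000] = 2.417500

2.41750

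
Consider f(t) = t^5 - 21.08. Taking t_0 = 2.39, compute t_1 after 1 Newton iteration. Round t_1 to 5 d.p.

f'(t) = 5t^4
t_0 = 2.390000: f = 56.901127, f' = 163.140432 → t_1 = 2.390000 - (56.901127)/(163.140432) = 2.041214

2.04121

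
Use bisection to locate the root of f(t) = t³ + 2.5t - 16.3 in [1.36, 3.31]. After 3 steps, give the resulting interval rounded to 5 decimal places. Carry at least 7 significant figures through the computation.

[2.09125, 2.33500]

f(1.360000) = -10.384544, f(3.310000) = 28.239691 (opposite signs)
step 1: m = 2.335000, f(m) = 2.268445 > 0 → root in [1.360000, 2.335000]
step 2: m = 1.847500, f(m) = -5.375259 < 0 → root in [1.847500, 2.335000]
step 3: m = 2.091250, f(m) = -1.926156 < 0 → root in [2.091250, 2.335000]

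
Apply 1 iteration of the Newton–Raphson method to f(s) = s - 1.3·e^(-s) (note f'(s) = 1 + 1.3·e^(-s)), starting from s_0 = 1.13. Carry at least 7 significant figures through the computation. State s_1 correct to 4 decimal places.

0.6299

s_0 = 1.130000: f = 0.710057, f' = 1.419943 → s_1 = 1.130000 - (0.710057)/(1.419943) = 0.629940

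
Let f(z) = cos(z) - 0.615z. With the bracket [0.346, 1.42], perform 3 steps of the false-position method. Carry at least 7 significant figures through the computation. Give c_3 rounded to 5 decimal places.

f(0.346000) = 0.727947, f(1.420000) = -0.723075
step 1: c = 0.884803, f(c) = 0.089288 > 0 → new bracket [0.884803, 1.420000]
step 2: c = 0.943627, f(c) = 0.006524 > 0 → new bracket [0.943627, 1.420000]
step 3: c = 0.947887, f(c) = 0.000450 > 0 → new bracket [0.947887, 1.420000]

0.94789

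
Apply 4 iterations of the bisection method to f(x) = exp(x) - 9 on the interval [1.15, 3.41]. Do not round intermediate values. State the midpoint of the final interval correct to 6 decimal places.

2.209375

f(1.150000) = -5.841807, f(3.410000) = 21.265244 (opposite signs)
step 1: m = 2.280000, f(m) = 0.776680 > 0 → root in [1.150000, 2.280000]
step 2: m = 1.715000, f(m) = -3.443324 < 0 → root in [1.715000, 2.280000]
step 3: m = 1.997500, f(m) = -1.629393 < 0 → root in [1.997500, 2.280000]
step 4: m = 2.138750, f(m) = -0.511180 < 0 → root in [2.138750, 2.280000]
Midpoint of [2.138750, 2.280000] = 2.209375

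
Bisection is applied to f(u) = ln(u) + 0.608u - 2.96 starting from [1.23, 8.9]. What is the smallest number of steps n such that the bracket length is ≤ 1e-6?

23

Initial width b − a = 8.9 − 1.23 = 7.670000.
After n steps the width is (b−a)/2^n; need (b−a)/2^n ≤ 1e-6.
So n ≥ log₂(7.670000/1e-6) = log₂(7670000.0000) ≈ 22.8708.
Hence n = 23.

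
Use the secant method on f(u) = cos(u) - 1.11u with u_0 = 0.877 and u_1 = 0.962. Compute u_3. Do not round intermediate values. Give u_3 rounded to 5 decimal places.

Secant update: u_(k+1) = u_k − f(u_k)·(u_k − u_(k-1))/(f(u_k) − f(u_(k-1))).
f(u_0) = -0.334010, f(u_1) = -0.495940
u_2 = 0.962000 - (-0.495940)·(0.962000 - 0.877000)/(-0.495940 - (-0.334010)) = 0.701672; f(u_2) = -0.015093
u_3 = 0.701672 - (-0.015093)·(0.701672 - 0.962000)/(-0.015093 - (-0.495940)) = 0.693501; f(u_3) = -0.000774

0.69350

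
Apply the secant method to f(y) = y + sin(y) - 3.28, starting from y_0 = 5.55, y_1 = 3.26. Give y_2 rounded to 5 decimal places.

f(y_0) = 1.600760, f(y_1) = -0.138131
y_2 = 3.260000 - (-0.138131)·(3.260000 - 5.550000)/(-0.138131 - (1.600760)) = 3.441909; f(y_2) = -0.133913

3.44191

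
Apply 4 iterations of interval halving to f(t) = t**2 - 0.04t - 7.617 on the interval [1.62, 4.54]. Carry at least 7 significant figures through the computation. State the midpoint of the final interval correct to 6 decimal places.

2.806250

f(1.620000) = -5.057400, f(4.540000) = 12.813000 (opposite signs)
step 1: m = 3.080000, f(m) = 1.746200 > 0 → root in [1.620000, 3.080000]
step 2: m = 2.350000, f(m) = -2.188500 < 0 → root in [2.350000, 3.080000]
step 3: m = 2.715000, f(m) = -0.354375 < 0 → root in [2.715000, 3.080000]
step 4: m = 2.897500, f(m) = 0.662606 > 0 → root in [2.715000, 2.897500]
Midpoint of [2.715000, 2.897500] = 2.806250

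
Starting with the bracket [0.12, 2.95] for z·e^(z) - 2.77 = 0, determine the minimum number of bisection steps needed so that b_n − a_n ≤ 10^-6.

22

Initial width b − a = 2.95 − 0.12 = 2.830000.
After n steps the width is (b−a)/2^n; need (b−a)/2^n ≤ 10^-6.
So n ≥ log₂(2.830000/10^-6) = log₂(2830000.0000) ≈ 21.4324.
Hence n = 22.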